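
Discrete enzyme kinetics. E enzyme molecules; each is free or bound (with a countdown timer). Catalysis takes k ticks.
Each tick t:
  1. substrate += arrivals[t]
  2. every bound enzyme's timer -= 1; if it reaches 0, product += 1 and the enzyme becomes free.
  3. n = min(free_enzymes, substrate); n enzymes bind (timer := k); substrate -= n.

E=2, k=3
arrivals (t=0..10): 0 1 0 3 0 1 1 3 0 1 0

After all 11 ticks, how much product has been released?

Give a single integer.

Answer: 5

Derivation:
t=0: arr=0 -> substrate=0 bound=0 product=0
t=1: arr=1 -> substrate=0 bound=1 product=0
t=2: arr=0 -> substrate=0 bound=1 product=0
t=3: arr=3 -> substrate=2 bound=2 product=0
t=4: arr=0 -> substrate=1 bound=2 product=1
t=5: arr=1 -> substrate=2 bound=2 product=1
t=6: arr=1 -> substrate=2 bound=2 product=2
t=7: arr=3 -> substrate=4 bound=2 product=3
t=8: arr=0 -> substrate=4 bound=2 product=3
t=9: arr=1 -> substrate=4 bound=2 product=4
t=10: arr=0 -> substrate=3 bound=2 product=5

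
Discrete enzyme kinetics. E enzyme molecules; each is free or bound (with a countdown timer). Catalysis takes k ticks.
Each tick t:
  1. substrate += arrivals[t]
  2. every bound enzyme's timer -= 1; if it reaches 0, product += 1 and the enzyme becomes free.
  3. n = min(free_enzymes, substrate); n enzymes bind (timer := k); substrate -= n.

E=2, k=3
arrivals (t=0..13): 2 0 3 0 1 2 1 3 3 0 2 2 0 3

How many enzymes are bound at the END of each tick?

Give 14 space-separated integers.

t=0: arr=2 -> substrate=0 bound=2 product=0
t=1: arr=0 -> substrate=0 bound=2 product=0
t=2: arr=3 -> substrate=3 bound=2 product=0
t=3: arr=0 -> substrate=1 bound=2 product=2
t=4: arr=1 -> substrate=2 bound=2 product=2
t=5: arr=2 -> substrate=4 bound=2 product=2
t=6: arr=1 -> substrate=3 bound=2 product=4
t=7: arr=3 -> substrate=6 bound=2 product=4
t=8: arr=3 -> substrate=9 bound=2 product=4
t=9: arr=0 -> substrate=7 bound=2 product=6
t=10: arr=2 -> substrate=9 bound=2 product=6
t=11: arr=2 -> substrate=11 bound=2 product=6
t=12: arr=0 -> substrate=9 bound=2 product=8
t=13: arr=3 -> substrate=12 bound=2 product=8

Answer: 2 2 2 2 2 2 2 2 2 2 2 2 2 2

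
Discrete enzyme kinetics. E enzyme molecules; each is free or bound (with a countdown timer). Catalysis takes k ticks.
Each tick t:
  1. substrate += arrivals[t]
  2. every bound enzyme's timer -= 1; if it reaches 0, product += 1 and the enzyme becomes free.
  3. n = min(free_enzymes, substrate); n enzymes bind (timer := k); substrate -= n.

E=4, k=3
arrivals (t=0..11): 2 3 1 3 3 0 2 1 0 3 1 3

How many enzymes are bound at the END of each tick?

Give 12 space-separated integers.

Answer: 2 4 4 4 4 4 4 4 4 4 4 4

Derivation:
t=0: arr=2 -> substrate=0 bound=2 product=0
t=1: arr=3 -> substrate=1 bound=4 product=0
t=2: arr=1 -> substrate=2 bound=4 product=0
t=3: arr=3 -> substrate=3 bound=4 product=2
t=4: arr=3 -> substrate=4 bound=4 product=4
t=5: arr=0 -> substrate=4 bound=4 product=4
t=6: arr=2 -> substrate=4 bound=4 product=6
t=7: arr=1 -> substrate=3 bound=4 product=8
t=8: arr=0 -> substrate=3 bound=4 product=8
t=9: arr=3 -> substrate=4 bound=4 product=10
t=10: arr=1 -> substrate=3 bound=4 product=12
t=11: arr=3 -> substrate=6 bound=4 product=12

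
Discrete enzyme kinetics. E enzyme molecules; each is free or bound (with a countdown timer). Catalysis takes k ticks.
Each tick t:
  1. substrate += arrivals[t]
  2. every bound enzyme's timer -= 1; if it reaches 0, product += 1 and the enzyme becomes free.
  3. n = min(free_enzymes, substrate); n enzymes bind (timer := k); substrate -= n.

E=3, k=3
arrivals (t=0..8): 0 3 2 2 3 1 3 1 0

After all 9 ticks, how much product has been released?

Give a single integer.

t=0: arr=0 -> substrate=0 bound=0 product=0
t=1: arr=3 -> substrate=0 bound=3 product=0
t=2: arr=2 -> substrate=2 bound=3 product=0
t=3: arr=2 -> substrate=4 bound=3 product=0
t=4: arr=3 -> substrate=4 bound=3 product=3
t=5: arr=1 -> substrate=5 bound=3 product=3
t=6: arr=3 -> substrate=8 bound=3 product=3
t=7: arr=1 -> substrate=6 bound=3 product=6
t=8: arr=0 -> substrate=6 bound=3 product=6

Answer: 6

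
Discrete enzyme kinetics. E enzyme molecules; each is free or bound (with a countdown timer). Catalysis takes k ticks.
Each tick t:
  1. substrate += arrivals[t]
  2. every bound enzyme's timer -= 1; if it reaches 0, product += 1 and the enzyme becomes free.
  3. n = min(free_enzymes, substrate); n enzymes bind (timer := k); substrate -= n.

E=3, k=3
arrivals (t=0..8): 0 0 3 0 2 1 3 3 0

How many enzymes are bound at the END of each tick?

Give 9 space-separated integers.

Answer: 0 0 3 3 3 3 3 3 3

Derivation:
t=0: arr=0 -> substrate=0 bound=0 product=0
t=1: arr=0 -> substrate=0 bound=0 product=0
t=2: arr=3 -> substrate=0 bound=3 product=0
t=3: arr=0 -> substrate=0 bound=3 product=0
t=4: arr=2 -> substrate=2 bound=3 product=0
t=5: arr=1 -> substrate=0 bound=3 product=3
t=6: arr=3 -> substrate=3 bound=3 product=3
t=7: arr=3 -> substrate=6 bound=3 product=3
t=8: arr=0 -> substrate=3 bound=3 product=6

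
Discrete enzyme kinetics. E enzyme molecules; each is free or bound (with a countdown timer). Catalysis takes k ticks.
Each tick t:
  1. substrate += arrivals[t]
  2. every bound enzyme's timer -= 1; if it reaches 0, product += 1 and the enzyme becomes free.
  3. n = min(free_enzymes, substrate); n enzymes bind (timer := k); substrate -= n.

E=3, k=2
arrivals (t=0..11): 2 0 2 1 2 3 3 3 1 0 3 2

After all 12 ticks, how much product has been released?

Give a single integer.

t=0: arr=2 -> substrate=0 bound=2 product=0
t=1: arr=0 -> substrate=0 bound=2 product=0
t=2: arr=2 -> substrate=0 bound=2 product=2
t=3: arr=1 -> substrate=0 bound=3 product=2
t=4: arr=2 -> substrate=0 bound=3 product=4
t=5: arr=3 -> substrate=2 bound=3 product=5
t=6: arr=3 -> substrate=3 bound=3 product=7
t=7: arr=3 -> substrate=5 bound=3 product=8
t=8: arr=1 -> substrate=4 bound=3 product=10
t=9: arr=0 -> substrate=3 bound=3 product=11
t=10: arr=3 -> substrate=4 bound=3 product=13
t=11: arr=2 -> substrate=5 bound=3 product=14

Answer: 14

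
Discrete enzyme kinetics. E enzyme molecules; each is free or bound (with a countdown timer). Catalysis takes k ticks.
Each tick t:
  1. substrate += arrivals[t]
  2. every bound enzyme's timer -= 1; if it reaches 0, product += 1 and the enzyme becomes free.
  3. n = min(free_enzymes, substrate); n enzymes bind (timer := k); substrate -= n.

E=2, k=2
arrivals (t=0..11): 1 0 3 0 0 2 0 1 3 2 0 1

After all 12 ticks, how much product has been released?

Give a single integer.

t=0: arr=1 -> substrate=0 bound=1 product=0
t=1: arr=0 -> substrate=0 bound=1 product=0
t=2: arr=3 -> substrate=1 bound=2 product=1
t=3: arr=0 -> substrate=1 bound=2 product=1
t=4: arr=0 -> substrate=0 bound=1 product=3
t=5: arr=2 -> substrate=1 bound=2 product=3
t=6: arr=0 -> substrate=0 bound=2 product=4
t=7: arr=1 -> substrate=0 bound=2 product=5
t=8: arr=3 -> substrate=2 bound=2 product=6
t=9: arr=2 -> substrate=3 bound=2 product=7
t=10: arr=0 -> substrate=2 bound=2 product=8
t=11: arr=1 -> substrate=2 bound=2 product=9

Answer: 9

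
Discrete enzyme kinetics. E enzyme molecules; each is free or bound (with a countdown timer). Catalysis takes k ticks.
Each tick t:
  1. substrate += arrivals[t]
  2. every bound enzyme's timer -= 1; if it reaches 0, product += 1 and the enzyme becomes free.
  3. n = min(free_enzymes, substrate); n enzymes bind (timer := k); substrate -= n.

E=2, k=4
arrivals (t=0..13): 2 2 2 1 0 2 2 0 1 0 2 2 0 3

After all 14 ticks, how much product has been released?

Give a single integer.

t=0: arr=2 -> substrate=0 bound=2 product=0
t=1: arr=2 -> substrate=2 bound=2 product=0
t=2: arr=2 -> substrate=4 bound=2 product=0
t=3: arr=1 -> substrate=5 bound=2 product=0
t=4: arr=0 -> substrate=3 bound=2 product=2
t=5: arr=2 -> substrate=5 bound=2 product=2
t=6: arr=2 -> substrate=7 bound=2 product=2
t=7: arr=0 -> substrate=7 bound=2 product=2
t=8: arr=1 -> substrate=6 bound=2 product=4
t=9: arr=0 -> substrate=6 bound=2 product=4
t=10: arr=2 -> substrate=8 bound=2 product=4
t=11: arr=2 -> substrate=10 bound=2 product=4
t=12: arr=0 -> substrate=8 bound=2 product=6
t=13: arr=3 -> substrate=11 bound=2 product=6

Answer: 6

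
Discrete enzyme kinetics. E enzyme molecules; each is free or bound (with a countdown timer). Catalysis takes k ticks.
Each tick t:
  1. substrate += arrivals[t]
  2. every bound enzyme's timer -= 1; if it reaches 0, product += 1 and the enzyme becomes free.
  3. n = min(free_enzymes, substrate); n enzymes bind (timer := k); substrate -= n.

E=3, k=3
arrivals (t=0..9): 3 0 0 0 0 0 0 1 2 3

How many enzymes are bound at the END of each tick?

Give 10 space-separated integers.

t=0: arr=3 -> substrate=0 bound=3 product=0
t=1: arr=0 -> substrate=0 bound=3 product=0
t=2: arr=0 -> substrate=0 bound=3 product=0
t=3: arr=0 -> substrate=0 bound=0 product=3
t=4: arr=0 -> substrate=0 bound=0 product=3
t=5: arr=0 -> substrate=0 bound=0 product=3
t=6: arr=0 -> substrate=0 bound=0 product=3
t=7: arr=1 -> substrate=0 bound=1 product=3
t=8: arr=2 -> substrate=0 bound=3 product=3
t=9: arr=3 -> substrate=3 bound=3 product=3

Answer: 3 3 3 0 0 0 0 1 3 3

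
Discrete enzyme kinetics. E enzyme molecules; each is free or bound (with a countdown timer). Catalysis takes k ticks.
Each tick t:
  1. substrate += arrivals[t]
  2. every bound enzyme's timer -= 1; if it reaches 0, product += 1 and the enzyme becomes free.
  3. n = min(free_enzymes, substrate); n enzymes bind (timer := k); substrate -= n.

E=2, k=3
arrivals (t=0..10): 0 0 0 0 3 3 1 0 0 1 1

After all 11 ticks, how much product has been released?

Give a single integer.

t=0: arr=0 -> substrate=0 bound=0 product=0
t=1: arr=0 -> substrate=0 bound=0 product=0
t=2: arr=0 -> substrate=0 bound=0 product=0
t=3: arr=0 -> substrate=0 bound=0 product=0
t=4: arr=3 -> substrate=1 bound=2 product=0
t=5: arr=3 -> substrate=4 bound=2 product=0
t=6: arr=1 -> substrate=5 bound=2 product=0
t=7: arr=0 -> substrate=3 bound=2 product=2
t=8: arr=0 -> substrate=3 bound=2 product=2
t=9: arr=1 -> substrate=4 bound=2 product=2
t=10: arr=1 -> substrate=3 bound=2 product=4

Answer: 4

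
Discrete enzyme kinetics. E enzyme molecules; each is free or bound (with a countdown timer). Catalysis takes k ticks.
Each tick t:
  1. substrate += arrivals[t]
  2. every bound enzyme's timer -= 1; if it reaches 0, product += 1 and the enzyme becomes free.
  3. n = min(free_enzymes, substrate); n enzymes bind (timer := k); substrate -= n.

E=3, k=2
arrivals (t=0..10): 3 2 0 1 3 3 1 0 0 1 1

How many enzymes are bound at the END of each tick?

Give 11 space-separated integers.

Answer: 3 3 2 3 3 3 3 3 2 2 2

Derivation:
t=0: arr=3 -> substrate=0 bound=3 product=0
t=1: arr=2 -> substrate=2 bound=3 product=0
t=2: arr=0 -> substrate=0 bound=2 product=3
t=3: arr=1 -> substrate=0 bound=3 product=3
t=4: arr=3 -> substrate=1 bound=3 product=5
t=5: arr=3 -> substrate=3 bound=3 product=6
t=6: arr=1 -> substrate=2 bound=3 product=8
t=7: arr=0 -> substrate=1 bound=3 product=9
t=8: arr=0 -> substrate=0 bound=2 product=11
t=9: arr=1 -> substrate=0 bound=2 product=12
t=10: arr=1 -> substrate=0 bound=2 product=13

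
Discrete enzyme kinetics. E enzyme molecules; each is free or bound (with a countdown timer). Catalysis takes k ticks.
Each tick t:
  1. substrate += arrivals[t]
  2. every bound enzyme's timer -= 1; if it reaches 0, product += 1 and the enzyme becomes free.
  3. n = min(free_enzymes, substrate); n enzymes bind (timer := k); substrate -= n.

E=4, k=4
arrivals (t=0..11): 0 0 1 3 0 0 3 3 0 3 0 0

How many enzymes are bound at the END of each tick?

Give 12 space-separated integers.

t=0: arr=0 -> substrate=0 bound=0 product=0
t=1: arr=0 -> substrate=0 bound=0 product=0
t=2: arr=1 -> substrate=0 bound=1 product=0
t=3: arr=3 -> substrate=0 bound=4 product=0
t=4: arr=0 -> substrate=0 bound=4 product=0
t=5: arr=0 -> substrate=0 bound=4 product=0
t=6: arr=3 -> substrate=2 bound=4 product=1
t=7: arr=3 -> substrate=2 bound=4 product=4
t=8: arr=0 -> substrate=2 bound=4 product=4
t=9: arr=3 -> substrate=5 bound=4 product=4
t=10: arr=0 -> substrate=4 bound=4 product=5
t=11: arr=0 -> substrate=1 bound=4 product=8

Answer: 0 0 1 4 4 4 4 4 4 4 4 4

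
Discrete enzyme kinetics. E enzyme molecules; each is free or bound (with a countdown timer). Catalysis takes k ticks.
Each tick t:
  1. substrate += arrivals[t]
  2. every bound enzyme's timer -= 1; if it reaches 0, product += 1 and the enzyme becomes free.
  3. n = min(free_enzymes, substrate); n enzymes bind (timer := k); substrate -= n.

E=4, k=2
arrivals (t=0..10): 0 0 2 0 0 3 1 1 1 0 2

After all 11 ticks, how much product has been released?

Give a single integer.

Answer: 8

Derivation:
t=0: arr=0 -> substrate=0 bound=0 product=0
t=1: arr=0 -> substrate=0 bound=0 product=0
t=2: arr=2 -> substrate=0 bound=2 product=0
t=3: arr=0 -> substrate=0 bound=2 product=0
t=4: arr=0 -> substrate=0 bound=0 product=2
t=5: arr=3 -> substrate=0 bound=3 product=2
t=6: arr=1 -> substrate=0 bound=4 product=2
t=7: arr=1 -> substrate=0 bound=2 product=5
t=8: arr=1 -> substrate=0 bound=2 product=6
t=9: arr=0 -> substrate=0 bound=1 product=7
t=10: arr=2 -> substrate=0 bound=2 product=8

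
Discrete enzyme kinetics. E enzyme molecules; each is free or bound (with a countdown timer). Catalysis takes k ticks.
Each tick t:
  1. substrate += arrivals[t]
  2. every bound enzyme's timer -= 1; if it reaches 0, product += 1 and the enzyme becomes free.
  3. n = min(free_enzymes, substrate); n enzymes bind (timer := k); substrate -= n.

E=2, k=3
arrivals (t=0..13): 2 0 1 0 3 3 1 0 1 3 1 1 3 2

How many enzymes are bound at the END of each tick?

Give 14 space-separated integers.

Answer: 2 2 2 1 2 2 2 2 2 2 2 2 2 2

Derivation:
t=0: arr=2 -> substrate=0 bound=2 product=0
t=1: arr=0 -> substrate=0 bound=2 product=0
t=2: arr=1 -> substrate=1 bound=2 product=0
t=3: arr=0 -> substrate=0 bound=1 product=2
t=4: arr=3 -> substrate=2 bound=2 product=2
t=5: arr=3 -> substrate=5 bound=2 product=2
t=6: arr=1 -> substrate=5 bound=2 product=3
t=7: arr=0 -> substrate=4 bound=2 product=4
t=8: arr=1 -> substrate=5 bound=2 product=4
t=9: arr=3 -> substrate=7 bound=2 product=5
t=10: arr=1 -> substrate=7 bound=2 product=6
t=11: arr=1 -> substrate=8 bound=2 product=6
t=12: arr=3 -> substrate=10 bound=2 product=7
t=13: arr=2 -> substrate=11 bound=2 product=8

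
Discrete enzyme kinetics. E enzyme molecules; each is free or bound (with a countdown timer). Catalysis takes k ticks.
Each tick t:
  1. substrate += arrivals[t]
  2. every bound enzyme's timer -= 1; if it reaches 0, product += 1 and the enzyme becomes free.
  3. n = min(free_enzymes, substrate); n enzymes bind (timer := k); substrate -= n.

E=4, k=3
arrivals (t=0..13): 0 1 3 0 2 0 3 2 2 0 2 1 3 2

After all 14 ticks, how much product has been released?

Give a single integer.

Answer: 13

Derivation:
t=0: arr=0 -> substrate=0 bound=0 product=0
t=1: arr=1 -> substrate=0 bound=1 product=0
t=2: arr=3 -> substrate=0 bound=4 product=0
t=3: arr=0 -> substrate=0 bound=4 product=0
t=4: arr=2 -> substrate=1 bound=4 product=1
t=5: arr=0 -> substrate=0 bound=2 product=4
t=6: arr=3 -> substrate=1 bound=4 product=4
t=7: arr=2 -> substrate=2 bound=4 product=5
t=8: arr=2 -> substrate=3 bound=4 product=6
t=9: arr=0 -> substrate=1 bound=4 product=8
t=10: arr=2 -> substrate=2 bound=4 product=9
t=11: arr=1 -> substrate=2 bound=4 product=10
t=12: arr=3 -> substrate=3 bound=4 product=12
t=13: arr=2 -> substrate=4 bound=4 product=13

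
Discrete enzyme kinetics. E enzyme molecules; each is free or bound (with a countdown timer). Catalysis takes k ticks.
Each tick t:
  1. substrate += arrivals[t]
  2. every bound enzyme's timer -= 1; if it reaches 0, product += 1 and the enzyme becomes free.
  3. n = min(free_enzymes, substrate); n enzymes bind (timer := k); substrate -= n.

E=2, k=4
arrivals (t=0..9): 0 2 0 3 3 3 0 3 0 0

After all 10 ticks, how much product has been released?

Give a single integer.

Answer: 4

Derivation:
t=0: arr=0 -> substrate=0 bound=0 product=0
t=1: arr=2 -> substrate=0 bound=2 product=0
t=2: arr=0 -> substrate=0 bound=2 product=0
t=3: arr=3 -> substrate=3 bound=2 product=0
t=4: arr=3 -> substrate=6 bound=2 product=0
t=5: arr=3 -> substrate=7 bound=2 product=2
t=6: arr=0 -> substrate=7 bound=2 product=2
t=7: arr=3 -> substrate=10 bound=2 product=2
t=8: arr=0 -> substrate=10 bound=2 product=2
t=9: arr=0 -> substrate=8 bound=2 product=4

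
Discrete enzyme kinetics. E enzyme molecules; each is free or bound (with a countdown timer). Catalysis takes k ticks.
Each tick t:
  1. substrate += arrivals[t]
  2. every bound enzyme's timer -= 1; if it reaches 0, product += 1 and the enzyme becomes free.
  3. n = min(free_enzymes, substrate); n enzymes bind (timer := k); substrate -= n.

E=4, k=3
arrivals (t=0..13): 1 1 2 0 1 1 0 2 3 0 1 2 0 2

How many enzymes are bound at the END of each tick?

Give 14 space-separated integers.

t=0: arr=1 -> substrate=0 bound=1 product=0
t=1: arr=1 -> substrate=0 bound=2 product=0
t=2: arr=2 -> substrate=0 bound=4 product=0
t=3: arr=0 -> substrate=0 bound=3 product=1
t=4: arr=1 -> substrate=0 bound=3 product=2
t=5: arr=1 -> substrate=0 bound=2 product=4
t=6: arr=0 -> substrate=0 bound=2 product=4
t=7: arr=2 -> substrate=0 bound=3 product=5
t=8: arr=3 -> substrate=1 bound=4 product=6
t=9: arr=0 -> substrate=1 bound=4 product=6
t=10: arr=1 -> substrate=0 bound=4 product=8
t=11: arr=2 -> substrate=0 bound=4 product=10
t=12: arr=0 -> substrate=0 bound=4 product=10
t=13: arr=2 -> substrate=0 bound=4 product=12

Answer: 1 2 4 3 3 2 2 3 4 4 4 4 4 4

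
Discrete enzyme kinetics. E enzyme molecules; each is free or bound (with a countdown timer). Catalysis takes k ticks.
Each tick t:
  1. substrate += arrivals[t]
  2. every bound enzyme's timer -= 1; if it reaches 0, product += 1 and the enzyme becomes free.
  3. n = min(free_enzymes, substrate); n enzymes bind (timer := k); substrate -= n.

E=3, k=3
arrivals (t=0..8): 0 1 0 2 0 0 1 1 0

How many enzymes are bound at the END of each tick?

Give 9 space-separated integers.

t=0: arr=0 -> substrate=0 bound=0 product=0
t=1: arr=1 -> substrate=0 bound=1 product=0
t=2: arr=0 -> substrate=0 bound=1 product=0
t=3: arr=2 -> substrate=0 bound=3 product=0
t=4: arr=0 -> substrate=0 bound=2 product=1
t=5: arr=0 -> substrate=0 bound=2 product=1
t=6: arr=1 -> substrate=0 bound=1 product=3
t=7: arr=1 -> substrate=0 bound=2 product=3
t=8: arr=0 -> substrate=0 bound=2 product=3

Answer: 0 1 1 3 2 2 1 2 2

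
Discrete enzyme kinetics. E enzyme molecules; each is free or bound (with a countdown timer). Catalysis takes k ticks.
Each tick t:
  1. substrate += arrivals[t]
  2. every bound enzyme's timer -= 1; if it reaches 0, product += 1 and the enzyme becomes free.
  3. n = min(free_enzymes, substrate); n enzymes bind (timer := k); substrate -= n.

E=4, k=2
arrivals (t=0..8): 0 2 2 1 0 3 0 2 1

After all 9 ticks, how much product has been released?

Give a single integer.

t=0: arr=0 -> substrate=0 bound=0 product=0
t=1: arr=2 -> substrate=0 bound=2 product=0
t=2: arr=2 -> substrate=0 bound=4 product=0
t=3: arr=1 -> substrate=0 bound=3 product=2
t=4: arr=0 -> substrate=0 bound=1 product=4
t=5: arr=3 -> substrate=0 bound=3 product=5
t=6: arr=0 -> substrate=0 bound=3 product=5
t=7: arr=2 -> substrate=0 bound=2 product=8
t=8: arr=1 -> substrate=0 bound=3 product=8

Answer: 8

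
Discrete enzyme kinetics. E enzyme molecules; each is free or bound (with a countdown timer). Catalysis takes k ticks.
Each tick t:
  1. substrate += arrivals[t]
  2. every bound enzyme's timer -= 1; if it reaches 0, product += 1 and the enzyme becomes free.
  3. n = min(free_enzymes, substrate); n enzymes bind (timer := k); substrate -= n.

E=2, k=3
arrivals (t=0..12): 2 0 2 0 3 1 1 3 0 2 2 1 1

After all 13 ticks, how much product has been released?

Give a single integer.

Answer: 8

Derivation:
t=0: arr=2 -> substrate=0 bound=2 product=0
t=1: arr=0 -> substrate=0 bound=2 product=0
t=2: arr=2 -> substrate=2 bound=2 product=0
t=3: arr=0 -> substrate=0 bound=2 product=2
t=4: arr=3 -> substrate=3 bound=2 product=2
t=5: arr=1 -> substrate=4 bound=2 product=2
t=6: arr=1 -> substrate=3 bound=2 product=4
t=7: arr=3 -> substrate=6 bound=2 product=4
t=8: arr=0 -> substrate=6 bound=2 product=4
t=9: arr=2 -> substrate=6 bound=2 product=6
t=10: arr=2 -> substrate=8 bound=2 product=6
t=11: arr=1 -> substrate=9 bound=2 product=6
t=12: arr=1 -> substrate=8 bound=2 product=8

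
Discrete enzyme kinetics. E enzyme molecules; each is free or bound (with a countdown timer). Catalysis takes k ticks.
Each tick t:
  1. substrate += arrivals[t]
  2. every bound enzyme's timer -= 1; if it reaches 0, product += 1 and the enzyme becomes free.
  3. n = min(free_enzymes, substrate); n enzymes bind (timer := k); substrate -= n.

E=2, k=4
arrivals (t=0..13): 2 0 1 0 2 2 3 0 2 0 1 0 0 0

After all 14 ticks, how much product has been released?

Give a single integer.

t=0: arr=2 -> substrate=0 bound=2 product=0
t=1: arr=0 -> substrate=0 bound=2 product=0
t=2: arr=1 -> substrate=1 bound=2 product=0
t=3: arr=0 -> substrate=1 bound=2 product=0
t=4: arr=2 -> substrate=1 bound=2 product=2
t=5: arr=2 -> substrate=3 bound=2 product=2
t=6: arr=3 -> substrate=6 bound=2 product=2
t=7: arr=0 -> substrate=6 bound=2 product=2
t=8: arr=2 -> substrate=6 bound=2 product=4
t=9: arr=0 -> substrate=6 bound=2 product=4
t=10: arr=1 -> substrate=7 bound=2 product=4
t=11: arr=0 -> substrate=7 bound=2 product=4
t=12: arr=0 -> substrate=5 bound=2 product=6
t=13: arr=0 -> substrate=5 bound=2 product=6

Answer: 6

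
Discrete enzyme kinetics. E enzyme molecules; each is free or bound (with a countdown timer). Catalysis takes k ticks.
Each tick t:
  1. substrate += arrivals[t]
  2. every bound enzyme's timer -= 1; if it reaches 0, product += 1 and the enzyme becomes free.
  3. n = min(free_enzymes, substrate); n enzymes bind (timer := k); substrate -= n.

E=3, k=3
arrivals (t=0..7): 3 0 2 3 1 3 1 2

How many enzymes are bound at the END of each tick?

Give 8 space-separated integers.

t=0: arr=3 -> substrate=0 bound=3 product=0
t=1: arr=0 -> substrate=0 bound=3 product=0
t=2: arr=2 -> substrate=2 bound=3 product=0
t=3: arr=3 -> substrate=2 bound=3 product=3
t=4: arr=1 -> substrate=3 bound=3 product=3
t=5: arr=3 -> substrate=6 bound=3 product=3
t=6: arr=1 -> substrate=4 bound=3 product=6
t=7: arr=2 -> substrate=6 bound=3 product=6

Answer: 3 3 3 3 3 3 3 3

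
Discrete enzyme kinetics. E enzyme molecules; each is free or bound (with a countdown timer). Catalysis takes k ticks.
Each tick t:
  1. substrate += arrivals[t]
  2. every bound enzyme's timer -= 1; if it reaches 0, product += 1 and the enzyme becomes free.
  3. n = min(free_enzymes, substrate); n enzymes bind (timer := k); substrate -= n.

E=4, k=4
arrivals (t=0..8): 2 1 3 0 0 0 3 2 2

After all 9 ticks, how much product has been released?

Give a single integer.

Answer: 6

Derivation:
t=0: arr=2 -> substrate=0 bound=2 product=0
t=1: arr=1 -> substrate=0 bound=3 product=0
t=2: arr=3 -> substrate=2 bound=4 product=0
t=3: arr=0 -> substrate=2 bound=4 product=0
t=4: arr=0 -> substrate=0 bound=4 product=2
t=5: arr=0 -> substrate=0 bound=3 product=3
t=6: arr=3 -> substrate=1 bound=4 product=4
t=7: arr=2 -> substrate=3 bound=4 product=4
t=8: arr=2 -> substrate=3 bound=4 product=6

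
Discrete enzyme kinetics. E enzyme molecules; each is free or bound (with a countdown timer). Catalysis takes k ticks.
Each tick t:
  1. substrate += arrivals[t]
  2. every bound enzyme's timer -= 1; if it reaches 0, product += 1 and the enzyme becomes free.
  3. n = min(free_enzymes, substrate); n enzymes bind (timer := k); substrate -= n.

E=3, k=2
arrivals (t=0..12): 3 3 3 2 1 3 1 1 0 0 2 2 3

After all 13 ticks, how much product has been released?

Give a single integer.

t=0: arr=3 -> substrate=0 bound=3 product=0
t=1: arr=3 -> substrate=3 bound=3 product=0
t=2: arr=3 -> substrate=3 bound=3 product=3
t=3: arr=2 -> substrate=5 bound=3 product=3
t=4: arr=1 -> substrate=3 bound=3 product=6
t=5: arr=3 -> substrate=6 bound=3 product=6
t=6: arr=1 -> substrate=4 bound=3 product=9
t=7: arr=1 -> substrate=5 bound=3 product=9
t=8: arr=0 -> substrate=2 bound=3 product=12
t=9: arr=0 -> substrate=2 bound=3 product=12
t=10: arr=2 -> substrate=1 bound=3 product=15
t=11: arr=2 -> substrate=3 bound=3 product=15
t=12: arr=3 -> substrate=3 bound=3 product=18

Answer: 18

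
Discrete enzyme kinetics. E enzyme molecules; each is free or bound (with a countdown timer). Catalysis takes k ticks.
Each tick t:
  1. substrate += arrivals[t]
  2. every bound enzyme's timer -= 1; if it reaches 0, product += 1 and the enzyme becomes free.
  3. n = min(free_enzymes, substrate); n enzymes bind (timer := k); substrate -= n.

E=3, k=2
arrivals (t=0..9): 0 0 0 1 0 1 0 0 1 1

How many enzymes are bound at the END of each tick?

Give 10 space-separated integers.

t=0: arr=0 -> substrate=0 bound=0 product=0
t=1: arr=0 -> substrate=0 bound=0 product=0
t=2: arr=0 -> substrate=0 bound=0 product=0
t=3: arr=1 -> substrate=0 bound=1 product=0
t=4: arr=0 -> substrate=0 bound=1 product=0
t=5: arr=1 -> substrate=0 bound=1 product=1
t=6: arr=0 -> substrate=0 bound=1 product=1
t=7: arr=0 -> substrate=0 bound=0 product=2
t=8: arr=1 -> substrate=0 bound=1 product=2
t=9: arr=1 -> substrate=0 bound=2 product=2

Answer: 0 0 0 1 1 1 1 0 1 2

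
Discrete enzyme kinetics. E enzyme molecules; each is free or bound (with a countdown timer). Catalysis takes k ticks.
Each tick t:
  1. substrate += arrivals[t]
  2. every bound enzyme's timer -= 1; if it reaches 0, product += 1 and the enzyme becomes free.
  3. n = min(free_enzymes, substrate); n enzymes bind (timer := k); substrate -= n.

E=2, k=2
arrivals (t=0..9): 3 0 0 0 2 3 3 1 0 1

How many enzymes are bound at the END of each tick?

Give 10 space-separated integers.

Answer: 2 2 1 1 2 2 2 2 2 2

Derivation:
t=0: arr=3 -> substrate=1 bound=2 product=0
t=1: arr=0 -> substrate=1 bound=2 product=0
t=2: arr=0 -> substrate=0 bound=1 product=2
t=3: arr=0 -> substrate=0 bound=1 product=2
t=4: arr=2 -> substrate=0 bound=2 product=3
t=5: arr=3 -> substrate=3 bound=2 product=3
t=6: arr=3 -> substrate=4 bound=2 product=5
t=7: arr=1 -> substrate=5 bound=2 product=5
t=8: arr=0 -> substrate=3 bound=2 product=7
t=9: arr=1 -> substrate=4 bound=2 product=7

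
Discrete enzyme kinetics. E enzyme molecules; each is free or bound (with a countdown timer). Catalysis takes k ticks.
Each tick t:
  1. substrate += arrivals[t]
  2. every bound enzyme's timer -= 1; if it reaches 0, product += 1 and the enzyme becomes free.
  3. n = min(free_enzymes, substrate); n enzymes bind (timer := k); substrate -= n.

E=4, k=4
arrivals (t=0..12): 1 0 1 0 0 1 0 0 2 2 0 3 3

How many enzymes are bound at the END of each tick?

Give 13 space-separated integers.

Answer: 1 1 2 2 1 2 1 1 3 4 4 4 4

Derivation:
t=0: arr=1 -> substrate=0 bound=1 product=0
t=1: arr=0 -> substrate=0 bound=1 product=0
t=2: arr=1 -> substrate=0 bound=2 product=0
t=3: arr=0 -> substrate=0 bound=2 product=0
t=4: arr=0 -> substrate=0 bound=1 product=1
t=5: arr=1 -> substrate=0 bound=2 product=1
t=6: arr=0 -> substrate=0 bound=1 product=2
t=7: arr=0 -> substrate=0 bound=1 product=2
t=8: arr=2 -> substrate=0 bound=3 product=2
t=9: arr=2 -> substrate=0 bound=4 product=3
t=10: arr=0 -> substrate=0 bound=4 product=3
t=11: arr=3 -> substrate=3 bound=4 product=3
t=12: arr=3 -> substrate=4 bound=4 product=5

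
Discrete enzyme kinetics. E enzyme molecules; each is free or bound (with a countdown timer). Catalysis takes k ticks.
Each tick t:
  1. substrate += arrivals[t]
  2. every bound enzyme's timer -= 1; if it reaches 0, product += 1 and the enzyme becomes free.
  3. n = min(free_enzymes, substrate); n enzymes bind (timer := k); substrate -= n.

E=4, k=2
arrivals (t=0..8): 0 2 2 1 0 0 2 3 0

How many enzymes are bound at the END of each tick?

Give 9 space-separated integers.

t=0: arr=0 -> substrate=0 bound=0 product=0
t=1: arr=2 -> substrate=0 bound=2 product=0
t=2: arr=2 -> substrate=0 bound=4 product=0
t=3: arr=1 -> substrate=0 bound=3 product=2
t=4: arr=0 -> substrate=0 bound=1 product=4
t=5: arr=0 -> substrate=0 bound=0 product=5
t=6: arr=2 -> substrate=0 bound=2 product=5
t=7: arr=3 -> substrate=1 bound=4 product=5
t=8: arr=0 -> substrate=0 bound=3 product=7

Answer: 0 2 4 3 1 0 2 4 3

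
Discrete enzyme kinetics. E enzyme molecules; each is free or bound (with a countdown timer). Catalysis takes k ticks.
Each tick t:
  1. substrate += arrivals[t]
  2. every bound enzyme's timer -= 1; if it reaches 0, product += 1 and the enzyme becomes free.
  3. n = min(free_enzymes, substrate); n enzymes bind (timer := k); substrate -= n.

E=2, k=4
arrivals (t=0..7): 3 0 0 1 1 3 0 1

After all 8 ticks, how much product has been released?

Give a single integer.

Answer: 2

Derivation:
t=0: arr=3 -> substrate=1 bound=2 product=0
t=1: arr=0 -> substrate=1 bound=2 product=0
t=2: arr=0 -> substrate=1 bound=2 product=0
t=3: arr=1 -> substrate=2 bound=2 product=0
t=4: arr=1 -> substrate=1 bound=2 product=2
t=5: arr=3 -> substrate=4 bound=2 product=2
t=6: arr=0 -> substrate=4 bound=2 product=2
t=7: arr=1 -> substrate=5 bound=2 product=2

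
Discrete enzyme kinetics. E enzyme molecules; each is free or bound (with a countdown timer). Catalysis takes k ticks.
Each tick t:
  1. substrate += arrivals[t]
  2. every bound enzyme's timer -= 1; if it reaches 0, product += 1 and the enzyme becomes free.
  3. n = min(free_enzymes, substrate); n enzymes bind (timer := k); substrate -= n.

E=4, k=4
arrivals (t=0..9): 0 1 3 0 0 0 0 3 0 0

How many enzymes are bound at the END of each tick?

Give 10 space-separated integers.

t=0: arr=0 -> substrate=0 bound=0 product=0
t=1: arr=1 -> substrate=0 bound=1 product=0
t=2: arr=3 -> substrate=0 bound=4 product=0
t=3: arr=0 -> substrate=0 bound=4 product=0
t=4: arr=0 -> substrate=0 bound=4 product=0
t=5: arr=0 -> substrate=0 bound=3 product=1
t=6: arr=0 -> substrate=0 bound=0 product=4
t=7: arr=3 -> substrate=0 bound=3 product=4
t=8: arr=0 -> substrate=0 bound=3 product=4
t=9: arr=0 -> substrate=0 bound=3 product=4

Answer: 0 1 4 4 4 3 0 3 3 3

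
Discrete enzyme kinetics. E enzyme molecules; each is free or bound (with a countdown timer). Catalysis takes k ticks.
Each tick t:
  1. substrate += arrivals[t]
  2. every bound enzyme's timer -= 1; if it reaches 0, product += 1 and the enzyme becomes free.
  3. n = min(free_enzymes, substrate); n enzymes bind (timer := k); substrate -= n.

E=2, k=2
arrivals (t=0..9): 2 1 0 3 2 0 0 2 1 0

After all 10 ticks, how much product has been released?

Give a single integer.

Answer: 8

Derivation:
t=0: arr=2 -> substrate=0 bound=2 product=0
t=1: arr=1 -> substrate=1 bound=2 product=0
t=2: arr=0 -> substrate=0 bound=1 product=2
t=3: arr=3 -> substrate=2 bound=2 product=2
t=4: arr=2 -> substrate=3 bound=2 product=3
t=5: arr=0 -> substrate=2 bound=2 product=4
t=6: arr=0 -> substrate=1 bound=2 product=5
t=7: arr=2 -> substrate=2 bound=2 product=6
t=8: arr=1 -> substrate=2 bound=2 product=7
t=9: arr=0 -> substrate=1 bound=2 product=8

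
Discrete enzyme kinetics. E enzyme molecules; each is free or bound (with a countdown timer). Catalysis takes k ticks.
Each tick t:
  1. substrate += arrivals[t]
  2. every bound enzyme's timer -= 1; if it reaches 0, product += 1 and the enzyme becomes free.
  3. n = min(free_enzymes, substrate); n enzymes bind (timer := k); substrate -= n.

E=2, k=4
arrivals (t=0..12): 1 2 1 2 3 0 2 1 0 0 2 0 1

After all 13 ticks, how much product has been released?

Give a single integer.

Answer: 5

Derivation:
t=0: arr=1 -> substrate=0 bound=1 product=0
t=1: arr=2 -> substrate=1 bound=2 product=0
t=2: arr=1 -> substrate=2 bound=2 product=0
t=3: arr=2 -> substrate=4 bound=2 product=0
t=4: arr=3 -> substrate=6 bound=2 product=1
t=5: arr=0 -> substrate=5 bound=2 product=2
t=6: arr=2 -> substrate=7 bound=2 product=2
t=7: arr=1 -> substrate=8 bound=2 product=2
t=8: arr=0 -> substrate=7 bound=2 product=3
t=9: arr=0 -> substrate=6 bound=2 product=4
t=10: arr=2 -> substrate=8 bound=2 product=4
t=11: arr=0 -> substrate=8 bound=2 product=4
t=12: arr=1 -> substrate=8 bound=2 product=5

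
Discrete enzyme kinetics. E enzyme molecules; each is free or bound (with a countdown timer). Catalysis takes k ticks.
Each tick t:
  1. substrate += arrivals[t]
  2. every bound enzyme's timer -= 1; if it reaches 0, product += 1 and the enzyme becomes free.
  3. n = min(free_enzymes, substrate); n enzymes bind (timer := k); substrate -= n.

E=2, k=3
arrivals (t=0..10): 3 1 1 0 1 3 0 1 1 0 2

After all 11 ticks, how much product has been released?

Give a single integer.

Answer: 6

Derivation:
t=0: arr=3 -> substrate=1 bound=2 product=0
t=1: arr=1 -> substrate=2 bound=2 product=0
t=2: arr=1 -> substrate=3 bound=2 product=0
t=3: arr=0 -> substrate=1 bound=2 product=2
t=4: arr=1 -> substrate=2 bound=2 product=2
t=5: arr=3 -> substrate=5 bound=2 product=2
t=6: arr=0 -> substrate=3 bound=2 product=4
t=7: arr=1 -> substrate=4 bound=2 product=4
t=8: arr=1 -> substrate=5 bound=2 product=4
t=9: arr=0 -> substrate=3 bound=2 product=6
t=10: arr=2 -> substrate=5 bound=2 product=6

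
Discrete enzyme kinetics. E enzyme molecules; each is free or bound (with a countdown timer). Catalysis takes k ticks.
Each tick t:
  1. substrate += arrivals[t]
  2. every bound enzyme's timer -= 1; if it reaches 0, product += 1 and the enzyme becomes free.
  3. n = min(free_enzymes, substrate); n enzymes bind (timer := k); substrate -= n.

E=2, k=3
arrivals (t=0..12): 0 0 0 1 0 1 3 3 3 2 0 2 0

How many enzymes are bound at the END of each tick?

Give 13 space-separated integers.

Answer: 0 0 0 1 1 2 2 2 2 2 2 2 2

Derivation:
t=0: arr=0 -> substrate=0 bound=0 product=0
t=1: arr=0 -> substrate=0 bound=0 product=0
t=2: arr=0 -> substrate=0 bound=0 product=0
t=3: arr=1 -> substrate=0 bound=1 product=0
t=4: arr=0 -> substrate=0 bound=1 product=0
t=5: arr=1 -> substrate=0 bound=2 product=0
t=6: arr=3 -> substrate=2 bound=2 product=1
t=7: arr=3 -> substrate=5 bound=2 product=1
t=8: arr=3 -> substrate=7 bound=2 product=2
t=9: arr=2 -> substrate=8 bound=2 product=3
t=10: arr=0 -> substrate=8 bound=2 product=3
t=11: arr=2 -> substrate=9 bound=2 product=4
t=12: arr=0 -> substrate=8 bound=2 product=5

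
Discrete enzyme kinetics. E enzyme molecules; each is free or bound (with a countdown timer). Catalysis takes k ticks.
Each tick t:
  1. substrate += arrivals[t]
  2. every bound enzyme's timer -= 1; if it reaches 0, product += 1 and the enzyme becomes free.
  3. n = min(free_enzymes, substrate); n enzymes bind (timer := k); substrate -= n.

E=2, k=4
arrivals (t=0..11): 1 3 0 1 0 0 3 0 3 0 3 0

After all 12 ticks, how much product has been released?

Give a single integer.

t=0: arr=1 -> substrate=0 bound=1 product=0
t=1: arr=3 -> substrate=2 bound=2 product=0
t=2: arr=0 -> substrate=2 bound=2 product=0
t=3: arr=1 -> substrate=3 bound=2 product=0
t=4: arr=0 -> substrate=2 bound=2 product=1
t=5: arr=0 -> substrate=1 bound=2 product=2
t=6: arr=3 -> substrate=4 bound=2 product=2
t=7: arr=0 -> substrate=4 bound=2 product=2
t=8: arr=3 -> substrate=6 bound=2 product=3
t=9: arr=0 -> substrate=5 bound=2 product=4
t=10: arr=3 -> substrate=8 bound=2 product=4
t=11: arr=0 -> substrate=8 bound=2 product=4

Answer: 4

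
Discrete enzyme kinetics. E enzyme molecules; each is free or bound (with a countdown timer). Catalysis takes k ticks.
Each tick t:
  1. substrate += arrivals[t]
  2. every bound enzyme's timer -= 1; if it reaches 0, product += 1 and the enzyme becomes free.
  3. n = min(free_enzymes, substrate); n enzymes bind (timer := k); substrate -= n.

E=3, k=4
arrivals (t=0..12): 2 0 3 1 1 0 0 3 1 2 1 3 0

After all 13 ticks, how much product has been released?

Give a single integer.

t=0: arr=2 -> substrate=0 bound=2 product=0
t=1: arr=0 -> substrate=0 bound=2 product=0
t=2: arr=3 -> substrate=2 bound=3 product=0
t=3: arr=1 -> substrate=3 bound=3 product=0
t=4: arr=1 -> substrate=2 bound=3 product=2
t=5: arr=0 -> substrate=2 bound=3 product=2
t=6: arr=0 -> substrate=1 bound=3 product=3
t=7: arr=3 -> substrate=4 bound=3 product=3
t=8: arr=1 -> substrate=3 bound=3 product=5
t=9: arr=2 -> substrate=5 bound=3 product=5
t=10: arr=1 -> substrate=5 bound=3 product=6
t=11: arr=3 -> substrate=8 bound=3 product=6
t=12: arr=0 -> substrate=6 bound=3 product=8

Answer: 8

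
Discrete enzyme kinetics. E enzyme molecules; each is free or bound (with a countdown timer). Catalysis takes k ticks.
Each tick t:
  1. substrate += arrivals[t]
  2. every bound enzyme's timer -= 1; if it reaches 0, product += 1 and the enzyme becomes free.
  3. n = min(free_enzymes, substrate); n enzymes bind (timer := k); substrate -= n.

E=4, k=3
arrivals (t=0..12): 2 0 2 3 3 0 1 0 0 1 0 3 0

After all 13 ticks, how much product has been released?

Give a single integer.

Answer: 12

Derivation:
t=0: arr=2 -> substrate=0 bound=2 product=0
t=1: arr=0 -> substrate=0 bound=2 product=0
t=2: arr=2 -> substrate=0 bound=4 product=0
t=3: arr=3 -> substrate=1 bound=4 product=2
t=4: arr=3 -> substrate=4 bound=4 product=2
t=5: arr=0 -> substrate=2 bound=4 product=4
t=6: arr=1 -> substrate=1 bound=4 product=6
t=7: arr=0 -> substrate=1 bound=4 product=6
t=8: arr=0 -> substrate=0 bound=3 product=8
t=9: arr=1 -> substrate=0 bound=2 product=10
t=10: arr=0 -> substrate=0 bound=2 product=10
t=11: arr=3 -> substrate=0 bound=4 product=11
t=12: arr=0 -> substrate=0 bound=3 product=12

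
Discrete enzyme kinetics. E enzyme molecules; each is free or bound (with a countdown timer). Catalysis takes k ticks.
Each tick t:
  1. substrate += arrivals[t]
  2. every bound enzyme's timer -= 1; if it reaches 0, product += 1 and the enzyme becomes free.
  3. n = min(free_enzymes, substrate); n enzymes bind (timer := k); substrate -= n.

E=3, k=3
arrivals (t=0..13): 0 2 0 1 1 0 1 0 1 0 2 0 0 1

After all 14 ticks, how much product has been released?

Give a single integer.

t=0: arr=0 -> substrate=0 bound=0 product=0
t=1: arr=2 -> substrate=0 bound=2 product=0
t=2: arr=0 -> substrate=0 bound=2 product=0
t=3: arr=1 -> substrate=0 bound=3 product=0
t=4: arr=1 -> substrate=0 bound=2 product=2
t=5: arr=0 -> substrate=0 bound=2 product=2
t=6: arr=1 -> substrate=0 bound=2 product=3
t=7: arr=0 -> substrate=0 bound=1 product=4
t=8: arr=1 -> substrate=0 bound=2 product=4
t=9: arr=0 -> substrate=0 bound=1 product=5
t=10: arr=2 -> substrate=0 bound=3 product=5
t=11: arr=0 -> substrate=0 bound=2 product=6
t=12: arr=0 -> substrate=0 bound=2 product=6
t=13: arr=1 -> substrate=0 bound=1 product=8

Answer: 8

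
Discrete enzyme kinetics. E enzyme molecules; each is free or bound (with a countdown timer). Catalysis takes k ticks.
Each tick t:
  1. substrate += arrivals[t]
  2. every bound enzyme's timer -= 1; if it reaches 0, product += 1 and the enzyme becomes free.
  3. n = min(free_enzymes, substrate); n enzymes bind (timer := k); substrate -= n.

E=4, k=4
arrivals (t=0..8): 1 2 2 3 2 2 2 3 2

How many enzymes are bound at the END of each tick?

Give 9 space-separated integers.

t=0: arr=1 -> substrate=0 bound=1 product=0
t=1: arr=2 -> substrate=0 bound=3 product=0
t=2: arr=2 -> substrate=1 bound=4 product=0
t=3: arr=3 -> substrate=4 bound=4 product=0
t=4: arr=2 -> substrate=5 bound=4 product=1
t=5: arr=2 -> substrate=5 bound=4 product=3
t=6: arr=2 -> substrate=6 bound=4 product=4
t=7: arr=3 -> substrate=9 bound=4 product=4
t=8: arr=2 -> substrate=10 bound=4 product=5

Answer: 1 3 4 4 4 4 4 4 4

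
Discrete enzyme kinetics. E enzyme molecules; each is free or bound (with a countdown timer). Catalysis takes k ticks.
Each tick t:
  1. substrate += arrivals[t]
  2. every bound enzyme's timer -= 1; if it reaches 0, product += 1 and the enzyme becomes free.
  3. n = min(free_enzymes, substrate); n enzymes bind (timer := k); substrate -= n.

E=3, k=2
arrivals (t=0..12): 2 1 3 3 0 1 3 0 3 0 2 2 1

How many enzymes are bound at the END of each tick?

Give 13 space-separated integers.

t=0: arr=2 -> substrate=0 bound=2 product=0
t=1: arr=1 -> substrate=0 bound=3 product=0
t=2: arr=3 -> substrate=1 bound=3 product=2
t=3: arr=3 -> substrate=3 bound=3 product=3
t=4: arr=0 -> substrate=1 bound=3 product=5
t=5: arr=1 -> substrate=1 bound=3 product=6
t=6: arr=3 -> substrate=2 bound=3 product=8
t=7: arr=0 -> substrate=1 bound=3 product=9
t=8: arr=3 -> substrate=2 bound=3 product=11
t=9: arr=0 -> substrate=1 bound=3 product=12
t=10: arr=2 -> substrate=1 bound=3 product=14
t=11: arr=2 -> substrate=2 bound=3 product=15
t=12: arr=1 -> substrate=1 bound=3 product=17

Answer: 2 3 3 3 3 3 3 3 3 3 3 3 3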